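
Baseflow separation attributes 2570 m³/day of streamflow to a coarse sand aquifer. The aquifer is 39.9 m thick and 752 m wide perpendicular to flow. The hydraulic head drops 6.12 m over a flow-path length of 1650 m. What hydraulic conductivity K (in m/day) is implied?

Cross-sectional area A = 752 × 39.9 = 30005 m².
Hydraulic gradient i = Δh / L = 6.12 / 1650 = 0.003709.
From Q = K·A·i, K = Q / (A·i) = 2570 / (30005 × 0.003709) = 23.09 m/day.

23.1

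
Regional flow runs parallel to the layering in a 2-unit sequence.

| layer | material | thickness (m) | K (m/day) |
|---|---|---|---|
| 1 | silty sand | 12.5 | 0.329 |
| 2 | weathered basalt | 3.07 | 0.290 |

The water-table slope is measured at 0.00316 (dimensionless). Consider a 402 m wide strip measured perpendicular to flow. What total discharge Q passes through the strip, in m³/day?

6.36

Flow is parallel to layering, so each bed carries its own Darcy discharge and the transmissivities add.
Σ(K_i·b_i) = 0.329×12.5 + 0.290×3.07 = 5.003 m²/day.
Hydraulic gradient i = 0.00316.
Q = Σ(K_i·b_i) · W · i = 5.003 × 402 × 0.003160 = 6.355 m³/day.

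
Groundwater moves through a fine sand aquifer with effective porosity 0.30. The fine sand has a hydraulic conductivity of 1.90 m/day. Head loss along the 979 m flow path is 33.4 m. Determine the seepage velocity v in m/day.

0.216

Hydraulic gradient i = Δh / L = 33.4 / 979 = 0.03412.
Darcy flux q = K · i = 1.900 × 0.03412 = 0.06482 m/day.
Seepage velocity v = q / n_e = 0.06482 / 0.30 = 0.2161 m/day.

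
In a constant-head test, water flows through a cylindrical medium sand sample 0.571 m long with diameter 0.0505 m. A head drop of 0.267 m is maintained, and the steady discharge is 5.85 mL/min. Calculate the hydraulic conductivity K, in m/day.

8.99

Cross-sectional area A = π·(d/2)² = π × (0.0505/2)² = 0.002003 m².
Convert discharge: 5.85 mL/min = 9.750e-08 m³/s.
Darcy's law rearranged: K = Q·L / (A·Δh) = 9.750e-08 × 0.571 / (0.002003 × 0.267) = 0.0001041 m/s = 8.994 m/day.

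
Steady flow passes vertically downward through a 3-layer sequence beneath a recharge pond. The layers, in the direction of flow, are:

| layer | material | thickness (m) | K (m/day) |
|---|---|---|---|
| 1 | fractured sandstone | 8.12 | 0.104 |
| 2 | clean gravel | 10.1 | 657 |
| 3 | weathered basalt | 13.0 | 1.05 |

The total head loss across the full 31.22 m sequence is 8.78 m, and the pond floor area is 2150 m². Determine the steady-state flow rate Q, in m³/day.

Flow is perpendicular to layering, so the layers act in series and the equivalent K is the thickness-weighted harmonic mean.
Total thickness L = 8.12 + 10.1 + 13.0 = 31.22 m.
Σ(b_i/K_i) = 8.12/0.104 + 10.1/657 + 13.0/1.05 = 90.47 d.
K_eq = L / Σ(b_i/K_i) = 31.22 / 90.47 = 0.3451 m/day.
Q = K_eq · A · (Δh/L) = 0.3451 × 2150 × (8.78/31.22) = 208.6 m³/day.

209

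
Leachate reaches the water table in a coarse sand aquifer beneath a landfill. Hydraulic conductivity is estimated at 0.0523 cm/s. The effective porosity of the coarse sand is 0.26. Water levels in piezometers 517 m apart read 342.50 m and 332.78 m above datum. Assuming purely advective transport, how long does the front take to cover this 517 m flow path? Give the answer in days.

158

Convert K: 0.0523 cm/s × 864 = 45.19 m/day.
Hydraulic gradient i = (342.50 − 332.78) / 517 = 9.72 / 517 = 0.01880.
Darcy flux q = K · i = 45.19 × 0.01880 = 0.8496 m/day.
Seepage velocity v = q / n_e = 0.8496 / 0.26 = 3.268 m/day.
Travel time t = L / v = 517 / 3.268 = 158.2 days.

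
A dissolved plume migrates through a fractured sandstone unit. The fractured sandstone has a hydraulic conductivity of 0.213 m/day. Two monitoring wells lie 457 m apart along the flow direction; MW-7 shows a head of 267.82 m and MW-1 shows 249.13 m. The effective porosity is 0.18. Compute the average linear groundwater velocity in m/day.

Hydraulic gradient i = (267.82 − 249.13) / 457 = 18.69 / 457 = 0.04090.
Darcy flux q = K · i = 0.2130 × 0.04090 = 0.008711 m/day.
Seepage velocity v = q / n_e = 0.008711 / 0.18 = 0.04839 m/day.

0.0484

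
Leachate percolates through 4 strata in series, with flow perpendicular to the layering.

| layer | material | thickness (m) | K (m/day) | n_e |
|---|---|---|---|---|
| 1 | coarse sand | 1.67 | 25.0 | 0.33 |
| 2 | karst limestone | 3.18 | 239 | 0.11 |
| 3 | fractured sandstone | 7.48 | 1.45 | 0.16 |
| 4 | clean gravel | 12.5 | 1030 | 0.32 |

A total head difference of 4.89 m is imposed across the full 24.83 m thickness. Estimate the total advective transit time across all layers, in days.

With flow normal to the layers, continuity requires the same specific discharge q through every layer.
Σ(b_i/K_i) = 1.67/25.0 + 3.18/239 + 7.48/1.45 + 12.5/1030 = 5.251 d.
q = Δh / Σ(b_i/K_i) = 4.89 / 5.251 = 0.9313 m/day.
In each layer the seepage velocity is v_i = q/n_i, so the layer transit time is t_i = b_i·n_i / q:
  layer 1 (coarse sand): t_1 = 1.67 × 0.33 / 0.9313 = 0.5918 d
  layer 2 (karst limestone): t_2 = 3.18 × 0.11 / 0.9313 = 0.3756 d
  layer 3 (fractured sandstone): t_3 = 7.48 × 0.16 / 0.9313 = 1.285 d
  layer 4 (clean gravel): t_4 = 12.5 × 0.32 / 0.9313 = 4.295 d
Total t = Σ t_i = 6.548 days.

6.55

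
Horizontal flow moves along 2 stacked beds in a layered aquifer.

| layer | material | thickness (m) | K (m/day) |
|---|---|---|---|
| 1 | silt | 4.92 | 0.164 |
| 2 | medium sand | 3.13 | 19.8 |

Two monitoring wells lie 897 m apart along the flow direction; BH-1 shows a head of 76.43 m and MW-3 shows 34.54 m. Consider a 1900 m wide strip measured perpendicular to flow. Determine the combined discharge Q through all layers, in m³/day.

5570

Flow is parallel to layering, so each bed carries its own Darcy discharge and the transmissivities add.
Σ(K_i·b_i) = 0.164×4.92 + 19.8×3.13 = 62.78 m²/day.
Hydraulic gradient i = (76.43 − 34.54) / 897 = 41.89 / 897 = 0.04670.
Q = Σ(K_i·b_i) · W · i = 62.78 × 1900 × 0.04670 = 5571 m³/day.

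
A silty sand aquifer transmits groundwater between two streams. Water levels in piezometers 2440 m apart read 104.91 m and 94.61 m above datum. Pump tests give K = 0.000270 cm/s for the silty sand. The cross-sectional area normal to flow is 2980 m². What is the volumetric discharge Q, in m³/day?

2.93

Convert K: 0.000270 cm/s × 864 = 0.2333 m/day.
Hydraulic gradient i = (104.91 − 94.61) / 2440 = 10.3 / 2440 = 0.004221.
Darcy's law: Q = K · A · i = 0.2333 × 2980 × 0.004221 = 2.935 m³/day.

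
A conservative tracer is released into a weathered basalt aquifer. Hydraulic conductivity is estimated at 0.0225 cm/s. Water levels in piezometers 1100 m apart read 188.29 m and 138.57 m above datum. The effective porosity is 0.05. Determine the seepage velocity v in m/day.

17.6

Convert K: 0.0225 cm/s × 864 = 19.44 m/day.
Hydraulic gradient i = (188.29 − 138.57) / 1100 = 49.72 / 1100 = 0.04520.
Darcy flux q = K · i = 19.44 × 0.04520 = 0.8787 m/day.
Seepage velocity v = q / n_e = 0.8787 / 0.05 = 17.57 m/day.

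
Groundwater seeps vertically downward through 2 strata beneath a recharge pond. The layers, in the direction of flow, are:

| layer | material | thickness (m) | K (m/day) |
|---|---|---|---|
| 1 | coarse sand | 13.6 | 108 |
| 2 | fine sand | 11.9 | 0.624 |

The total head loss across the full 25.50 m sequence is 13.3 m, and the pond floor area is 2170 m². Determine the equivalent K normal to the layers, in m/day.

Flow is perpendicular to layering, so the layers act in series and the equivalent K is the thickness-weighted harmonic mean.
Total thickness L = 13.6 + 11.9 = 25.50 m.
Σ(b_i/K_i) = 13.6/108 + 11.9/0.624 = 19.20 d.
K_eq = L / Σ(b_i/K_i) = 25.50 / 19.20 = 1.328 m/day.

1.33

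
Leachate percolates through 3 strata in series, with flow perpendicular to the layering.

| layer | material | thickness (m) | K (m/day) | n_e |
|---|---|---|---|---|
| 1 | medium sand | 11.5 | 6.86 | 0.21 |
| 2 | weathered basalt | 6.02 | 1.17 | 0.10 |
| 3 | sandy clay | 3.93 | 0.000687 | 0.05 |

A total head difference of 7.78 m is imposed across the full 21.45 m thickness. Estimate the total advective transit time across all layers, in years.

With flow normal to the layers, continuity requires the same specific discharge q through every layer.
Σ(b_i/K_i) = 11.5/6.86 + 6.02/1.17 + 3.93/0.000687 = 5727 d.
q = Δh / Σ(b_i/K_i) = 7.78 / 5727 = 0.001358 m/day.
In each layer the seepage velocity is v_i = q/n_i, so the layer transit time is t_i = b_i·n_i / q:
  layer 1 (medium sand): t_1 = 11.5 × 0.21 / 0.001358 = 1778 d
  layer 2 (weathered basalt): t_2 = 6.02 × 0.10 / 0.001358 = 443.2 d
  layer 3 (sandy clay): t_3 = 3.93 × 0.05 / 0.001358 = 144.7 d
Total t = Σ t_i = 2366 days = 6.477 years.

6.48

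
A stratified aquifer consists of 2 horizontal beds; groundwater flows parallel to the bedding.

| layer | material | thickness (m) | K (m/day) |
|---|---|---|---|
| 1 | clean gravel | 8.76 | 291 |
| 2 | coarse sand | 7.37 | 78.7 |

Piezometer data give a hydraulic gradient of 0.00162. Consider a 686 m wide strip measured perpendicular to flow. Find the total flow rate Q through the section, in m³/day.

3480

Flow is parallel to layering, so each bed carries its own Darcy discharge and the transmissivities add.
Σ(K_i·b_i) = 291×8.76 + 78.7×7.37 = 3129 m²/day.
Hydraulic gradient i = 0.00162.
Q = Σ(K_i·b_i) · W · i = 3129 × 686 × 0.001620 = 3478 m³/day.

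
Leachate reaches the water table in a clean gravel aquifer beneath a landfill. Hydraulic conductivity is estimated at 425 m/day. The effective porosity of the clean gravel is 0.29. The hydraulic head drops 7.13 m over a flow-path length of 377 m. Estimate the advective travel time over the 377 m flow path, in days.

13.6

Hydraulic gradient i = Δh / L = 7.13 / 377 = 0.01891.
Darcy flux q = K · i = 425.0 × 0.01891 = 8.038 m/day.
Seepage velocity v = q / n_e = 8.038 / 0.29 = 27.72 m/day.
Travel time t = L / v = 377 / 27.72 = 13.60 days.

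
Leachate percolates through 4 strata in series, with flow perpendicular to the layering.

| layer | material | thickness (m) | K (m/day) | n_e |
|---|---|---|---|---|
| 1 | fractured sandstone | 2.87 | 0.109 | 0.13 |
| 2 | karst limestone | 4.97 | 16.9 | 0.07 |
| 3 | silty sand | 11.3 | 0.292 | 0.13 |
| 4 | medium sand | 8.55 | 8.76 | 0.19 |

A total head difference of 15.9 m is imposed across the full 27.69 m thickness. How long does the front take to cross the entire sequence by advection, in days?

15.9

With flow normal to the layers, continuity requires the same specific discharge q through every layer.
Σ(b_i/K_i) = 2.87/0.109 + 4.97/16.9 + 11.3/0.292 + 8.55/8.76 = 66.30 d.
q = Δh / Σ(b_i/K_i) = 15.9 / 66.30 = 0.2398 m/day.
In each layer the seepage velocity is v_i = q/n_i, so the layer transit time is t_i = b_i·n_i / q:
  layer 1 (fractured sandstone): t_1 = 2.87 × 0.13 / 0.2398 = 1.556 d
  layer 2 (karst limestone): t_2 = 4.97 × 0.07 / 0.2398 = 1.451 d
  layer 3 (silty sand): t_3 = 11.3 × 0.13 / 0.2398 = 6.125 d
  layer 4 (medium sand): t_4 = 8.55 × 0.19 / 0.2398 = 6.774 d
Total t = Σ t_i = 15.91 days.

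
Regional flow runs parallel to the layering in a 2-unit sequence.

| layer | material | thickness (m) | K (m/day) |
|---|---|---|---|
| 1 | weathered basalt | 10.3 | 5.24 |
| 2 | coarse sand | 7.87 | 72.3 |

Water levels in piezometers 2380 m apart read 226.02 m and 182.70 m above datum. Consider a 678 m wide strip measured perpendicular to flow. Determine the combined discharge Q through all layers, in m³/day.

7690

Flow is parallel to layering, so each bed carries its own Darcy discharge and the transmissivities add.
Σ(K_i·b_i) = 5.24×10.3 + 72.3×7.87 = 623.0 m²/day.
Hydraulic gradient i = (226.02 − 182.70) / 2380 = 43.32 / 2380 = 0.01820.
Q = Σ(K_i·b_i) · W · i = 623.0 × 678 × 0.01820 = 7688 m³/day.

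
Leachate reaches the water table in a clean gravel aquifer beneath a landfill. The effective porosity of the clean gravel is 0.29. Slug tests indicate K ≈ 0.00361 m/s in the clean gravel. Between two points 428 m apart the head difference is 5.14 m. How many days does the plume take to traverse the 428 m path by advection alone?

33.1

Convert K: 0.00361 m/s × 86400 = 311.9 m/day.
Hydraulic gradient i = Δh / L = 5.14 / 428 = 0.01201.
Darcy flux q = K · i = 311.9 × 0.01201 = 3.746 m/day.
Seepage velocity v = q / n_e = 3.746 / 0.29 = 12.92 m/day.
Travel time t = L / v = 428 / 12.92 = 33.14 days.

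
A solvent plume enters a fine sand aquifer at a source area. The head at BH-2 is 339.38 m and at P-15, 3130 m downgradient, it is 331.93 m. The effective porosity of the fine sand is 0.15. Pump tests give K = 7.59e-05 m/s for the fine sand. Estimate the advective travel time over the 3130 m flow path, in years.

82.4

Convert K: 7.59e-05 m/s × 86400 = 6.558 m/day.
Hydraulic gradient i = (339.38 − 331.93) / 3130 = 7.45 / 3130 = 0.002380.
Darcy flux q = K · i = 6.558 × 0.002380 = 0.01561 m/day.
Seepage velocity v = q / n_e = 0.01561 / 0.15 = 0.1041 m/day.
Travel time t = L / v = 3130 / 0.1041 = 30079 days = 82.35 years.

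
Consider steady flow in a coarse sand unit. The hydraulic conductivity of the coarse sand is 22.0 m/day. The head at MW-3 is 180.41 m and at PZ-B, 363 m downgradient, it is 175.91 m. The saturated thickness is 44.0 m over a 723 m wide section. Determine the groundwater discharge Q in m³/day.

8680

Cross-sectional area A = 723 × 44.0 = 31812 m².
Hydraulic gradient i = (180.41 − 175.91) / 363 = 4.5 / 363 = 0.01240.
Darcy's law: Q = K · A · i = 22.00 × 31812 × 0.01240 = 8676 m³/day.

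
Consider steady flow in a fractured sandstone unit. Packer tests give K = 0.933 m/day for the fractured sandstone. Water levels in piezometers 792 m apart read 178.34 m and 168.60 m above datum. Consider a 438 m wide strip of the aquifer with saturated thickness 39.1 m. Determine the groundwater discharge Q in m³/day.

197

Cross-sectional area A = 438 × 39.1 = 17126 m².
Hydraulic gradient i = (178.34 − 168.60) / 792 = 9.74 / 792 = 0.01230.
Darcy's law: Q = K · A · i = 0.9330 × 17126 × 0.01230 = 196.5 m³/day.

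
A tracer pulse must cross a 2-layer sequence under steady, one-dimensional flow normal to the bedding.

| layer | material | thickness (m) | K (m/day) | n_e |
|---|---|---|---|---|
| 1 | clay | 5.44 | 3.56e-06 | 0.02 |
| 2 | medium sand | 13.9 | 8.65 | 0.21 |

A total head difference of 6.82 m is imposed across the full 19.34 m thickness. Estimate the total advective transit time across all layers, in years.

1860

With flow normal to the layers, continuity requires the same specific discharge q through every layer.
Σ(b_i/K_i) = 5.44/3.56e-06 + 13.9/8.65 = 1.528e+06 d.
q = Δh / Σ(b_i/K_i) = 6.82 / 1.528e+06 = 4.463e-06 m/day.
In each layer the seepage velocity is v_i = q/n_i, so the layer transit time is t_i = b_i·n_i / q:
  layer 1 (clay): t_1 = 5.44 × 0.02 / 4.463e-06 = 24378 d
  layer 2 (medium sand): t_2 = 13.9 × 0.21 / 4.463e-06 = 6.540e+05 d
Total t = Σ t_i = 6.784e+05 days = 1857 years.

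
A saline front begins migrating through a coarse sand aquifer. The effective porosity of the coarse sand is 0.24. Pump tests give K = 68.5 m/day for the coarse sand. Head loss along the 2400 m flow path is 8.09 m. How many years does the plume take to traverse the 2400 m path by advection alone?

Hydraulic gradient i = Δh / L = 8.09 / 2400 = 0.003371.
Darcy flux q = K · i = 68.50 × 0.003371 = 0.2309 m/day.
Seepage velocity v = q / n_e = 0.2309 / 0.24 = 0.9621 m/day.
Travel time t = L / v = 2400 / 0.9621 = 2495 days = 6.830 years.

6.83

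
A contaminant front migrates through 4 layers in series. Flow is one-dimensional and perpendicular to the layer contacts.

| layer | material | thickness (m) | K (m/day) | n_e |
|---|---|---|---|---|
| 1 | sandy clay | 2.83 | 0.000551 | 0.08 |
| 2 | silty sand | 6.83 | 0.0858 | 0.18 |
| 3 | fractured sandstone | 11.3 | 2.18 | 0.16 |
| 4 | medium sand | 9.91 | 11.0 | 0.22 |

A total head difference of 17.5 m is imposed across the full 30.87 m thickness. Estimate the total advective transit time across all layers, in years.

4.45

With flow normal to the layers, continuity requires the same specific discharge q through every layer.
Σ(b_i/K_i) = 2.83/0.000551 + 6.83/0.0858 + 11.3/2.18 + 9.91/11.0 = 5222 d.
q = Δh / Σ(b_i/K_i) = 17.5 / 5222 = 0.003351 m/day.
In each layer the seepage velocity is v_i = q/n_i, so the layer transit time is t_i = b_i·n_i / q:
  layer 1 (sandy clay): t_1 = 2.83 × 0.08 / 0.003351 = 67.56 d
  layer 2 (silty sand): t_2 = 6.83 × 0.18 / 0.003351 = 366.8 d
  layer 3 (fractured sandstone): t_3 = 11.3 × 0.16 / 0.003351 = 539.5 d
  layer 4 (medium sand): t_4 = 9.91 × 0.22 / 0.003351 = 650.5 d
Total t = Σ t_i = 1624 days = 4.447 years.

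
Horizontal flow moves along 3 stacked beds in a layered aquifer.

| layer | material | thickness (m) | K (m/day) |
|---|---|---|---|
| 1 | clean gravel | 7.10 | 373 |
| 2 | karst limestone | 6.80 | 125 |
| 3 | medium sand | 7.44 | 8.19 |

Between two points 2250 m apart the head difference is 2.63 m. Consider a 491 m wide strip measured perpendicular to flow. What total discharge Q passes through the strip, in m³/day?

2040

Flow is parallel to layering, so each bed carries its own Darcy discharge and the transmissivities add.
Σ(K_i·b_i) = 373×7.10 + 125×6.80 + 8.19×7.44 = 3559 m²/day.
Hydraulic gradient i = Δh / L = 2.63 / 2250 = 0.001169.
Q = Σ(K_i·b_i) · W · i = 3559 × 491 × 0.001169 = 2043 m³/day.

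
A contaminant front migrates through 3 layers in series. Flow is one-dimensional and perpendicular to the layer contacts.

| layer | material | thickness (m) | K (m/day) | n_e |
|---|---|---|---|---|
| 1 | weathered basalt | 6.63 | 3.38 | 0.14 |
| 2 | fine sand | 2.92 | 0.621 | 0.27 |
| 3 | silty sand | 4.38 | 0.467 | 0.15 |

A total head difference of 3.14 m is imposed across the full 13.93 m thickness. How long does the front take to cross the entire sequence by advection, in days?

12.1

With flow normal to the layers, continuity requires the same specific discharge q through every layer.
Σ(b_i/K_i) = 6.63/3.38 + 2.92/0.621 + 4.38/0.467 = 16.04 d.
q = Δh / Σ(b_i/K_i) = 3.14 / 16.04 = 0.1957 m/day.
In each layer the seepage velocity is v_i = q/n_i, so the layer transit time is t_i = b_i·n_i / q:
  layer 1 (weathered basalt): t_1 = 6.63 × 0.14 / 0.1957 = 4.742 d
  layer 2 (fine sand): t_2 = 2.92 × 0.27 / 0.1957 = 4.028 d
  layer 3 (silty sand): t_3 = 4.38 × 0.15 / 0.1957 = 3.357 d
Total t = Σ t_i = 12.13 days.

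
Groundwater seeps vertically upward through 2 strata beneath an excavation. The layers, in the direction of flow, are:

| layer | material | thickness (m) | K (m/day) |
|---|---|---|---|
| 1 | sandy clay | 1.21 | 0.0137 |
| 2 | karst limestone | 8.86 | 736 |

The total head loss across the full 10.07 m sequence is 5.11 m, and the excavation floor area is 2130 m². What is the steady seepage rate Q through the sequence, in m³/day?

123

Flow is perpendicular to layering, so the layers act in series and the equivalent K is the thickness-weighted harmonic mean.
Total thickness L = 1.21 + 8.86 = 10.07 m.
Σ(b_i/K_i) = 1.21/0.0137 + 8.86/736 = 88.33 d.
K_eq = L / Σ(b_i/K_i) = 10.07 / 88.33 = 0.1140 m/day.
Q = K_eq · A · (Δh/L) = 0.1140 × 2130 × (5.11/10.07) = 123.2 m³/day.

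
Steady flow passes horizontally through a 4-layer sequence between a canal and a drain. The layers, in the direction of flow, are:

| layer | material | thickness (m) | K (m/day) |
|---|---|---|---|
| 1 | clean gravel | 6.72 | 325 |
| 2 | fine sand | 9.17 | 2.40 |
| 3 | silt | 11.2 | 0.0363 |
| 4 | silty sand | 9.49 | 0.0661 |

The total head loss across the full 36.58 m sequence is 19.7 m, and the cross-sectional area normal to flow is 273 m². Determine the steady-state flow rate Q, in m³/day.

11.8

Flow is perpendicular to layering, so the layers act in series and the equivalent K is the thickness-weighted harmonic mean.
Total thickness L = 6.72 + 9.17 + 11.2 + 9.49 = 36.58 m.
Σ(b_i/K_i) = 6.72/325 + 9.17/2.40 + 11.2/0.0363 + 9.49/0.0661 = 456.0 d.
K_eq = L / Σ(b_i/K_i) = 36.58 / 456.0 = 0.08023 m/day.
Q = K_eq · A · (Δh/L) = 0.08023 × 273 × (19.7/36.58) = 11.80 m³/day.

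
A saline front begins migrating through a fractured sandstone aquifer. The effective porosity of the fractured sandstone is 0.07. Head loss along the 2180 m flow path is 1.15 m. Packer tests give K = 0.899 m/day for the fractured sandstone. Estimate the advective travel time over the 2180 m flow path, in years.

Hydraulic gradient i = Δh / L = 1.15 / 2180 = 0.0005275.
Darcy flux q = K · i = 0.8990 × 0.0005275 = 0.0004742 m/day.
Seepage velocity v = q / n_e = 0.0004742 / 0.07 = 0.006775 m/day.
Travel time t = L / v = 2180 / 0.006775 = 3.218e+05 days = 881.0 years.

881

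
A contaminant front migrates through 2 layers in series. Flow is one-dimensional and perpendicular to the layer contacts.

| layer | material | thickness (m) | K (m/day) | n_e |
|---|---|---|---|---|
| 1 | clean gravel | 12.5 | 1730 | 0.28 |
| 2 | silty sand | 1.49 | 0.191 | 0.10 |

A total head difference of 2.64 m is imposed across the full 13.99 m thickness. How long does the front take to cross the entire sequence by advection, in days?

10.8

With flow normal to the layers, continuity requires the same specific discharge q through every layer.
Σ(b_i/K_i) = 12.5/1730 + 1.49/0.191 = 7.808 d.
q = Δh / Σ(b_i/K_i) = 2.64 / 7.808 = 0.3381 m/day.
In each layer the seepage velocity is v_i = q/n_i, so the layer transit time is t_i = b_i·n_i / q:
  layer 1 (clean gravel): t_1 = 12.5 × 0.28 / 0.3381 = 10.35 d
  layer 2 (silty sand): t_2 = 1.49 × 0.10 / 0.3381 = 0.4407 d
Total t = Σ t_i = 10.79 days.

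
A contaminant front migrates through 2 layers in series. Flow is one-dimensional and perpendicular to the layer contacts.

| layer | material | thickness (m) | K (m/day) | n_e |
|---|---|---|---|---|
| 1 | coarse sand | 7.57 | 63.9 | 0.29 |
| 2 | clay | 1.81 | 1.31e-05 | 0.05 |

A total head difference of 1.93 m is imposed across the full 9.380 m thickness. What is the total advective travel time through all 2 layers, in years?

With flow normal to the layers, continuity requires the same specific discharge q through every layer.
Σ(b_i/K_i) = 7.57/63.9 + 1.81/1.31e-05 = 1.382e+05 d.
q = Δh / Σ(b_i/K_i) = 1.93 / 1.382e+05 = 1.397e-05 m/day.
In each layer the seepage velocity is v_i = q/n_i, so the layer transit time is t_i = b_i·n_i / q:
  layer 1 (coarse sand): t_1 = 7.57 × 0.29 / 1.397e-05 = 1.572e+05 d
  layer 2 (clay): t_2 = 1.81 × 0.05 / 1.397e-05 = 6479 d
Total t = Σ t_i = 1.636e+05 days = 448.0 years.

448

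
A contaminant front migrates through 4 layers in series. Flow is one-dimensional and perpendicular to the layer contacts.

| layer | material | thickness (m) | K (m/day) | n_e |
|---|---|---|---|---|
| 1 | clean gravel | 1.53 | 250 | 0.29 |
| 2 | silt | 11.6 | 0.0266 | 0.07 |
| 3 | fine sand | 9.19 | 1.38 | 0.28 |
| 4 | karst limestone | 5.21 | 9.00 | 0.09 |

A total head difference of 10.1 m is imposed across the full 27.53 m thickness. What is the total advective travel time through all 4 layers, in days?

With flow normal to the layers, continuity requires the same specific discharge q through every layer.
Σ(b_i/K_i) = 1.53/250 + 11.6/0.0266 + 9.19/1.38 + 5.21/9.00 = 443.3 d.
q = Δh / Σ(b_i/K_i) = 10.1 / 443.3 = 0.02278 m/day.
In each layer the seepage velocity is v_i = q/n_i, so the layer transit time is t_i = b_i·n_i / q:
  layer 1 (clean gravel): t_1 = 1.53 × 0.29 / 0.02278 = 19.48 d
  layer 2 (silt): t_2 = 11.6 × 0.07 / 0.02278 = 35.64 d
  layer 3 (fine sand): t_3 = 9.19 × 0.28 / 0.02278 = 112.9 d
  layer 4 (karst limestone): t_4 = 5.21 × 0.09 / 0.02278 = 20.58 d
Total t = Σ t_i = 188.6 days.

189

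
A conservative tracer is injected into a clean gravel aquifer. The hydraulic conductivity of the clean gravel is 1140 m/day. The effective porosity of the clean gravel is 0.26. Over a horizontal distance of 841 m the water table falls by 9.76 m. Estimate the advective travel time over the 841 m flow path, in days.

Hydraulic gradient i = Δh / L = 9.76 / 841 = 0.01161.
Darcy flux q = K · i = 1140 × 0.01161 = 13.23 m/day.
Seepage velocity v = q / n_e = 13.23 / 0.26 = 50.88 m/day.
Travel time t = L / v = 841 / 50.88 = 16.53 days.

16.5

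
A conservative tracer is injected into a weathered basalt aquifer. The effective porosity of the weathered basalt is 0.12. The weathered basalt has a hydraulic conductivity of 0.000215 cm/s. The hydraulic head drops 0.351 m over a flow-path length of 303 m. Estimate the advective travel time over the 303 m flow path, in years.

Convert K: 0.000215 cm/s × 864 = 0.1858 m/day.
Hydraulic gradient i = Δh / L = 0.351 / 303 = 0.001158.
Darcy flux q = K · i = 0.1858 × 0.001158 = 0.0002152 m/day.
Seepage velocity v = q / n_e = 0.0002152 / 0.12 = 0.001793 m/day.
Travel time t = L / v = 303 / 0.001793 = 1.690e+05 days = 462.6 years.

463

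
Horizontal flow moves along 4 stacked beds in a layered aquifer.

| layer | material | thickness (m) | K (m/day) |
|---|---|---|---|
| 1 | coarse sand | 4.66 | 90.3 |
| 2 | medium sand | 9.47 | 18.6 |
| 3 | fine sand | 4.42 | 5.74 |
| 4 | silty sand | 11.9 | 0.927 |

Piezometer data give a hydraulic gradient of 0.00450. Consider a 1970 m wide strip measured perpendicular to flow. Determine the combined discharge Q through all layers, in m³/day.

Flow is parallel to layering, so each bed carries its own Darcy discharge and the transmissivities add.
Σ(K_i·b_i) = 90.3×4.66 + 18.6×9.47 + 5.74×4.42 + 0.927×11.9 = 633.3 m²/day.
Hydraulic gradient i = 0.00450.
Q = Σ(K_i·b_i) · W · i = 633.3 × 1970 × 0.004500 = 5615 m³/day.

5610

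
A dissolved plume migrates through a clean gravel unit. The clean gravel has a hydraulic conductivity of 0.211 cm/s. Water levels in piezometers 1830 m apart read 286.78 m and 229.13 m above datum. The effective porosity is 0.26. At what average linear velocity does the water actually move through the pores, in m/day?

22.1

Convert K: 0.211 cm/s × 864 = 182.3 m/day.
Hydraulic gradient i = (286.78 − 229.13) / 1830 = 57.65 / 1830 = 0.03150.
Darcy flux q = K · i = 182.3 × 0.03150 = 5.743 m/day.
Seepage velocity v = q / n_e = 5.743 / 0.26 = 22.09 m/day.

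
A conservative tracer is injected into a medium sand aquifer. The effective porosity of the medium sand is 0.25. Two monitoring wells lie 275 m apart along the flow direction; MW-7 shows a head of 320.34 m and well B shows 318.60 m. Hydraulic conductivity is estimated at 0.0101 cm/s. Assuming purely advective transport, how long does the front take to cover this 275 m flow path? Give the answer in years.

3.41

Convert K: 0.0101 cm/s × 864 = 8.726 m/day.
Hydraulic gradient i = (320.34 − 318.60) / 275 = 1.74 / 275 = 0.006327.
Darcy flux q = K · i = 8.726 × 0.006327 = 0.05521 m/day.
Seepage velocity v = q / n_e = 0.05521 / 0.25 = 0.2209 m/day.
Travel time t = L / v = 275 / 0.2209 = 1245 days = 3.409 years.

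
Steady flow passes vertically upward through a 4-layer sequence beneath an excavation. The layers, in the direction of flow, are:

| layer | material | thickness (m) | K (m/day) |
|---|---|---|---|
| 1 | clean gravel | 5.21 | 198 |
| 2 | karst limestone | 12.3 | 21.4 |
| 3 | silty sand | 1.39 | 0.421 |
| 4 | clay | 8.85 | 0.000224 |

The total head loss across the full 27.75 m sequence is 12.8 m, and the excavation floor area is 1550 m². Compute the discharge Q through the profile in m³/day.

Flow is perpendicular to layering, so the layers act in series and the equivalent K is the thickness-weighted harmonic mean.
Total thickness L = 5.21 + 12.3 + 1.39 + 8.85 = 27.75 m.
Σ(b_i/K_i) = 5.21/198 + 12.3/21.4 + 1.39/0.421 + 8.85/0.000224 = 39513 d.
K_eq = L / Σ(b_i/K_i) = 27.75 / 39513 = 0.0007023 m/day.
Q = K_eq · A · (Δh/L) = 0.0007023 × 1550 × (12.8/27.75) = 0.5021 m³/day.

0.502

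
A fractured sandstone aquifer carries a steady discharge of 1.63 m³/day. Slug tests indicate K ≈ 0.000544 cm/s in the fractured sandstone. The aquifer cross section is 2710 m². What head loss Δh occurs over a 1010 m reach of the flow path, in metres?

Convert K: 0.000544 cm/s × 864 = 0.4700 m/day.
From Q = K·A·i, i = Q / (K·A) = 1.63 / (0.4700 × 2710) = 0.001280.
Head loss Δh = i · L = 0.001280 × 1010 = 1.292 m.

1.29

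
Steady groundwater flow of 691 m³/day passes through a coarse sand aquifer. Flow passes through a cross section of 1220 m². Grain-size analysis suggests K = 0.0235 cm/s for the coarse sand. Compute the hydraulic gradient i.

0.0279

Convert K: 0.0235 cm/s × 864 = 20.30 m/day.
From Q = K·A·i, i = Q / (K·A) = 691 / (20.30 × 1220) = 0.02790.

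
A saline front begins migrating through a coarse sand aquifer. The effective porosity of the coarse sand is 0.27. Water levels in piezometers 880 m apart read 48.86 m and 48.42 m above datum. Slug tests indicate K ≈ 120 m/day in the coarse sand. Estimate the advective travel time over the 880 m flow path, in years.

Hydraulic gradient i = (48.86 − 48.42) / 880 = 0.44 / 880 = 0.0005000.
Darcy flux q = K · i = 120.0 × 0.0005000 = 0.06000 m/day.
Seepage velocity v = q / n_e = 0.06000 / 0.27 = 0.2222 m/day.
Travel time t = L / v = 880 / 0.2222 = 3960 days = 10.84 years.

10.8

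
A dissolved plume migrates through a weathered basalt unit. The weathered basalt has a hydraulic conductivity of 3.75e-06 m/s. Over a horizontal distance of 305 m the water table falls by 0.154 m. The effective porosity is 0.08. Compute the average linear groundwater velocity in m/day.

0.00204

Convert K: 3.75e-06 m/s × 86400 = 0.3240 m/day.
Hydraulic gradient i = Δh / L = 0.154 / 305 = 0.0005049.
Darcy flux q = K · i = 0.3240 × 0.0005049 = 0.0001636 m/day.
Seepage velocity v = q / n_e = 0.0001636 / 0.08 = 0.002045 m/day.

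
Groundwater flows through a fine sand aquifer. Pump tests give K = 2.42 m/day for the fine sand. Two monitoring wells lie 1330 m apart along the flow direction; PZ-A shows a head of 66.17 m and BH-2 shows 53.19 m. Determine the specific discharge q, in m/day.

0.0236

Hydraulic gradient i = (66.17 − 53.19) / 1330 = 12.98 / 1330 = 0.009759.
Specific discharge q = K · i = 2.420 × 0.009759 = 0.02362 m/day.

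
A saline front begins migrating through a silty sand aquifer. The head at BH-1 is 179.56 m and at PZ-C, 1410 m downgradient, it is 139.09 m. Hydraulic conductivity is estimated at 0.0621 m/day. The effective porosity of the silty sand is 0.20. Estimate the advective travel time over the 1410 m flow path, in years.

Hydraulic gradient i = (179.56 − 139.09) / 1410 = 40.47 / 1410 = 0.02870.
Darcy flux q = K · i = 0.06210 × 0.02870 = 0.001782 m/day.
Seepage velocity v = q / n_e = 0.001782 / 0.20 = 0.008912 m/day.
Travel time t = L / v = 1410 / 0.008912 = 1.582e+05 days = 433.2 years.

433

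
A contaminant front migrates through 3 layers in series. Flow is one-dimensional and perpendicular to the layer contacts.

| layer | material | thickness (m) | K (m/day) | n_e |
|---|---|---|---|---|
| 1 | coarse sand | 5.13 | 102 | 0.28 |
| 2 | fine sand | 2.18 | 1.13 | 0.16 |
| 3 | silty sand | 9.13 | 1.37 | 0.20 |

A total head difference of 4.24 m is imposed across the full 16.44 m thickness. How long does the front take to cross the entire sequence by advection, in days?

With flow normal to the layers, continuity requires the same specific discharge q through every layer.
Σ(b_i/K_i) = 5.13/102 + 2.18/1.13 + 9.13/1.37 = 8.644 d.
q = Δh / Σ(b_i/K_i) = 4.24 / 8.644 = 0.4905 m/day.
In each layer the seepage velocity is v_i = q/n_i, so the layer transit time is t_i = b_i·n_i / q:
  layer 1 (coarse sand): t_1 = 5.13 × 0.28 / 0.4905 = 2.928 d
  layer 2 (fine sand): t_2 = 2.18 × 0.16 / 0.4905 = 0.7111 d
  layer 3 (silty sand): t_3 = 9.13 × 0.20 / 0.4905 = 3.723 d
Total t = Σ t_i = 7.362 days.

7.36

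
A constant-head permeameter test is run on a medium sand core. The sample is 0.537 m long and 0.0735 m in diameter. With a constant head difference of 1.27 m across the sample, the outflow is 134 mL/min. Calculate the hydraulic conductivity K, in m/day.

Cross-sectional area A = π·(d/2)² = π × (0.0735/2)² = 0.004243 m².
Convert discharge: 134 mL/min = 2.233e-06 m³/s.
Darcy's law rearranged: K = Q·L / (A·Δh) = 2.233e-06 × 0.537 / (0.004243 × 1.27) = 0.0002226 m/s = 19.23 m/day.

19.2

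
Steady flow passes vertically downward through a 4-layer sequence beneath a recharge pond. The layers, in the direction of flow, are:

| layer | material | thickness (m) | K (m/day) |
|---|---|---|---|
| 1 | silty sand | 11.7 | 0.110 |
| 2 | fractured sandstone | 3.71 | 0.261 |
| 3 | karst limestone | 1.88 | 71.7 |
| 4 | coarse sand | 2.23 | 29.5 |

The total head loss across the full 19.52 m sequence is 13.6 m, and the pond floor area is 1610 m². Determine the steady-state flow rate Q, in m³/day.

Flow is perpendicular to layering, so the layers act in series and the equivalent K is the thickness-weighted harmonic mean.
Total thickness L = 11.7 + 3.71 + 1.88 + 2.23 = 19.52 m.
Σ(b_i/K_i) = 11.7/0.110 + 3.71/0.261 + 1.88/71.7 + 2.23/29.5 = 120.7 d.
K_eq = L / Σ(b_i/K_i) = 19.52 / 120.7 = 0.1618 m/day.
Q = K_eq · A · (Δh/L) = 0.1618 × 1610 × (13.6/19.52) = 181.4 m³/day.

181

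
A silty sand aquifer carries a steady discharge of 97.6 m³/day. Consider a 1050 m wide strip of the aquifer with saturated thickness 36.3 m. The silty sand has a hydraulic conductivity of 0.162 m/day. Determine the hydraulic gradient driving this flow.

Cross-sectional area A = 1050 × 36.3 = 38115 m².
From Q = K·A·i, i = Q / (K·A) = 97.6 / (0.1620 × 38115) = 0.01581.

0.0158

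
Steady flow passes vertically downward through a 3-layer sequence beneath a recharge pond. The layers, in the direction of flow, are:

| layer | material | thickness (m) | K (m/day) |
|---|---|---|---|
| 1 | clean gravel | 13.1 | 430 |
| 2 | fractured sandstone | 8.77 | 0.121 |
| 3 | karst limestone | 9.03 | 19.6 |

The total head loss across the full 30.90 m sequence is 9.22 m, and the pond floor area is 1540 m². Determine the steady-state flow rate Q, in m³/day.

Flow is perpendicular to layering, so the layers act in series and the equivalent K is the thickness-weighted harmonic mean.
Total thickness L = 13.1 + 8.77 + 9.03 = 30.90 m.
Σ(b_i/K_i) = 13.1/430 + 8.77/0.121 + 9.03/19.6 = 72.97 d.
K_eq = L / Σ(b_i/K_i) = 30.90 / 72.97 = 0.4235 m/day.
Q = K_eq · A · (Δh/L) = 0.4235 × 1540 × (9.22/30.90) = 194.6 m³/day.

195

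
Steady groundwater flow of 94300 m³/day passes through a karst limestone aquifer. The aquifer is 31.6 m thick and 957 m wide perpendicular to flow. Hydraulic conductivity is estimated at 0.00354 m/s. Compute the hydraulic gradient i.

Convert K: 0.00354 m/s × 86400 = 305.9 m/day.
Cross-sectional area A = 957 × 31.6 = 30241 m².
From Q = K·A·i, i = Q / (K·A) = 94300 / (305.9 × 30241) = 0.01020.

0.0102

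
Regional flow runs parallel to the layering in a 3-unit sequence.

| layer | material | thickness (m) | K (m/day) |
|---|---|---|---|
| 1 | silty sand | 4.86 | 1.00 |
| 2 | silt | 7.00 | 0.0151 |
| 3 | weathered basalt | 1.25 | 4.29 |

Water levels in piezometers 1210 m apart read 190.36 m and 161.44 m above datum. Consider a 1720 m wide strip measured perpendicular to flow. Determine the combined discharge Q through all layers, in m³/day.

425

Flow is parallel to layering, so each bed carries its own Darcy discharge and the transmissivities add.
Σ(K_i·b_i) = 1.00×4.86 + 0.0151×7.00 + 4.29×1.25 = 10.33 m²/day.
Hydraulic gradient i = (190.36 − 161.44) / 1210 = 28.92 / 1210 = 0.02390.
Q = Σ(K_i·b_i) · W · i = 10.33 × 1720 × 0.02390 = 424.6 m³/day.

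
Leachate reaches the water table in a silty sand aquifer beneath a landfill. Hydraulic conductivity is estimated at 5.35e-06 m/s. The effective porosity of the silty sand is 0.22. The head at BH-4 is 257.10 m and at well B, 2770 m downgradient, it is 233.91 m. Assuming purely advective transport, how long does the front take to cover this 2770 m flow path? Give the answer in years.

431

Convert K: 5.35e-06 m/s × 86400 = 0.4622 m/day.
Hydraulic gradient i = (257.10 − 233.91) / 2770 = 23.19 / 2770 = 0.008372.
Darcy flux q = K · i = 0.4622 × 0.008372 = 0.003870 m/day.
Seepage velocity v = q / n_e = 0.003870 / 0.22 = 0.01759 m/day.
Travel time t = L / v = 2770 / 0.01759 = 1.575e+05 days = 431.1 years.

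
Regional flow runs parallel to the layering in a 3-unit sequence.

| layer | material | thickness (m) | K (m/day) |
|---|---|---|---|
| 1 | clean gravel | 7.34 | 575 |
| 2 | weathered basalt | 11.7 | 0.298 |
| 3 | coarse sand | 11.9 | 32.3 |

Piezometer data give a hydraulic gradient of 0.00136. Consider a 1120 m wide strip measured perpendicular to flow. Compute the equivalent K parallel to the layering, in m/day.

149

Flow is parallel to layering, so each bed carries its own Darcy discharge and the transmissivities add.
Σ(K_i·b_i) = 575×7.34 + 0.298×11.7 + 32.3×11.9 = 4608 m²/day.
Total thickness b = 30.94 m, so K_eq = Σ(K_i·b_i)/b = 148.9 m/day.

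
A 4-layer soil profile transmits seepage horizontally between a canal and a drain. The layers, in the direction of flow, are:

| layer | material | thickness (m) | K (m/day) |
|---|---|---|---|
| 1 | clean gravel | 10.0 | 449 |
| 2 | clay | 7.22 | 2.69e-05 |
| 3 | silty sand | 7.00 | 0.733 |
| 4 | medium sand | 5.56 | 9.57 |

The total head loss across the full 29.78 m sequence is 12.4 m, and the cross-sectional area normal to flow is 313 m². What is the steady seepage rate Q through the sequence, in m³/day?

0.0145

Flow is perpendicular to layering, so the layers act in series and the equivalent K is the thickness-weighted harmonic mean.
Total thickness L = 10.0 + 7.22 + 7.00 + 5.56 = 29.78 m.
Σ(b_i/K_i) = 10.0/449 + 7.22/2.69e-05 + 7.00/0.733 + 5.56/9.57 = 2.684e+05 d.
K_eq = L / Σ(b_i/K_i) = 29.78 / 2.684e+05 = 0.0001109 m/day.
Q = K_eq · A · (Δh/L) = 0.0001109 × 313 × (12.4/29.78) = 0.01446 m³/day.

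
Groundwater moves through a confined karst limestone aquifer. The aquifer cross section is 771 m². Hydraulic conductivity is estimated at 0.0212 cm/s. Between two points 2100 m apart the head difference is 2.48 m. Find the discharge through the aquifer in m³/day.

16.7

Convert K: 0.0212 cm/s × 864 = 18.32 m/day.
Hydraulic gradient i = Δh / L = 2.48 / 2100 = 0.001181.
Darcy's law: Q = K · A · i = 18.32 × 771.0 × 0.001181 = 16.68 m³/day.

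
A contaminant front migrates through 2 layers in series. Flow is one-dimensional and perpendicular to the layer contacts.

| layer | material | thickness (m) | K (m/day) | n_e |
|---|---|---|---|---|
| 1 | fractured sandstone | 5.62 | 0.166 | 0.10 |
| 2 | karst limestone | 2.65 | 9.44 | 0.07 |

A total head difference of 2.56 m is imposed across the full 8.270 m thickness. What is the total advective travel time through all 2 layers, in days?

With flow normal to the layers, continuity requires the same specific discharge q through every layer.
Σ(b_i/K_i) = 5.62/0.166 + 2.65/9.44 = 34.14 d.
q = Δh / Σ(b_i/K_i) = 2.56 / 34.14 = 0.07499 m/day.
In each layer the seepage velocity is v_i = q/n_i, so the layer transit time is t_i = b_i·n_i / q:
  layer 1 (fractured sandstone): t_1 = 5.62 × 0.10 / 0.07499 = 7.494 d
  layer 2 (karst limestone): t_2 = 2.65 × 0.07 / 0.07499 = 2.474 d
Total t = Σ t_i = 9.967 days.

9.97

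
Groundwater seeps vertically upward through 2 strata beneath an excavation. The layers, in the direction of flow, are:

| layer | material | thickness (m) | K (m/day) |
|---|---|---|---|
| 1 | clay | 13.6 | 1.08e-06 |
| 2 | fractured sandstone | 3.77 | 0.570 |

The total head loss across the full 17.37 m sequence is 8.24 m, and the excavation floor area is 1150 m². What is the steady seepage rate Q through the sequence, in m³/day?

Flow is perpendicular to layering, so the layers act in series and the equivalent K is the thickness-weighted harmonic mean.
Total thickness L = 13.6 + 3.77 = 17.37 m.
Σ(b_i/K_i) = 13.6/1.08e-06 + 3.77/0.570 = 1.259e+07 d.
K_eq = L / Σ(b_i/K_i) = 17.37 / 1.259e+07 = 1.379e-06 m/day.
Q = K_eq · A · (Δh/L) = 1.379e-06 × 1150 × (8.24/17.37) = 0.0007525 m³/day.

0.000753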